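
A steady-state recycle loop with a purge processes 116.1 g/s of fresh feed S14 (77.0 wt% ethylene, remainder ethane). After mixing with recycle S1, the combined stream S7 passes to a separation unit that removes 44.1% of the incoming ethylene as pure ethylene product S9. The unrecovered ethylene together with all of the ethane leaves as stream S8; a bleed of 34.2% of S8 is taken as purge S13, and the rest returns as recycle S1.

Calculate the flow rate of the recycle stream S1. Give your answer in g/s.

103.4 g/s

ethane enters only via S14 and leaves only via the purge: 116.1×0.230 = 0.342×(ethane in S8), and the separation unit passes all ethane, so ethane in S7 = ethane in S8 = 78.079 g/s.
ethylene in S7: m_A = 116.1×0.770 + (1−0.342)·(1−0.441)·m_A, so m_A = 89.397/0.6322 = 141.41 g/s.
S8 = (1−0.441)×141.41 + 78.079 = 157.13 g/s.
Recycle S1 = (1−0.342)×157.13 = 103.39 g/s.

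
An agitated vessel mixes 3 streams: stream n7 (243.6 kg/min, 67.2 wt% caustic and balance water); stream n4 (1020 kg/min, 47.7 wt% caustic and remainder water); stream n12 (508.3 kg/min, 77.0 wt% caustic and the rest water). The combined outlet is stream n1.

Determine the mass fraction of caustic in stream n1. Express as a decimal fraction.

0.588

Total flow out = 243.6 + 1020 + 508.3 = 1771.9 kg/min.
caustic in = 243.6×0.672 + 1020×0.477 + 508.3×0.770 = 1041.6 kg/min.
caustic mass fraction in n1 = 1041.6/1771.9 = 0.588.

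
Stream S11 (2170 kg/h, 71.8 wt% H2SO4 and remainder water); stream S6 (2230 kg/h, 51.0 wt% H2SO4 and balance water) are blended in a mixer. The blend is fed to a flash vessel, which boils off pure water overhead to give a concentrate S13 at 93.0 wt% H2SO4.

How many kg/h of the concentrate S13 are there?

H2SO4 entering = 2170×0.718 + 2230×0.510 = 2695.4 kg/h.
All H2SO4 reports to S13, so S13 = 2695.4/0.930 = 2898.2 kg/h.

2898 kg/h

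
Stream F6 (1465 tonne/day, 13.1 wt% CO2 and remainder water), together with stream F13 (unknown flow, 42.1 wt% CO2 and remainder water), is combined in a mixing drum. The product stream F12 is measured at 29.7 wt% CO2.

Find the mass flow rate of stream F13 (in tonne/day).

Let F13 be the unknown flow. Total out = 1465 + F13.
CO2 balance: 191.92 + 0.421·F13 = 0.297·(1465 + F13)
(0.421 − 0.297)·F13 = 0.297×1465 − 191.92 = 243.19
F13 = 243.19 / 0.124 = 1961.2 tonne/day

1961 tonne/day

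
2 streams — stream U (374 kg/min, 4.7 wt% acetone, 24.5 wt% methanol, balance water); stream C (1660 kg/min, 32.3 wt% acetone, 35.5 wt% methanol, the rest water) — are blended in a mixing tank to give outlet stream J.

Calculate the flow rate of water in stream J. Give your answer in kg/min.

799.3 kg/min

water out = water in = 374×0.708 + 1660×0.322 = 799.31 kg/min.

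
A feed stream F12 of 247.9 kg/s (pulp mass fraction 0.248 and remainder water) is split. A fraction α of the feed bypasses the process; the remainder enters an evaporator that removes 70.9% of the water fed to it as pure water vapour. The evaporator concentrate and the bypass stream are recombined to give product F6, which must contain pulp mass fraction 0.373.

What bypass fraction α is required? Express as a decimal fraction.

0.371

All 247.9×0.248 = 61.479 kg/s of pulp reaches F6, so F6 = 61.479/0.373 = 164.82 kg/s and vapour = 83.076 kg/s.
The evaporator receives (1−α)·247.9 of feed at 0.752 water and removes 0.709 of that water:
0.709×0.752×(1−α)×247.9 = 83.076
(1−α) = 83.076/132.17 = 0.6285;  α = 0.3715.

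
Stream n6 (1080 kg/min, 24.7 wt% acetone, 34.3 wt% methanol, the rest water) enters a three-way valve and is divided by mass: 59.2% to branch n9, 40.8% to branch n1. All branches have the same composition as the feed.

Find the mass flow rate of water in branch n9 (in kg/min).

Branch n9 total = 0.592×1080 = 639.36 kg/min.
water in n9 = 0.410×639.36 = 262.14 kg/min.

262.1 kg/min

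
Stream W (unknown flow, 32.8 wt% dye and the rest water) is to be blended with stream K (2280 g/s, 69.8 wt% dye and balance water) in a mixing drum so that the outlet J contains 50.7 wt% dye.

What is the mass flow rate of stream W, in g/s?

Let W be the unknown flow. Total out = 2280 + W.
dye balance: 1591.4 + 0.328·W = 0.507·(2280 + W)
(0.328 − 0.507)·W = 0.507×2280 − 1591.4 = -435.48
W = -435.48 / -0.179 = 2432.8 g/s

2433 g/s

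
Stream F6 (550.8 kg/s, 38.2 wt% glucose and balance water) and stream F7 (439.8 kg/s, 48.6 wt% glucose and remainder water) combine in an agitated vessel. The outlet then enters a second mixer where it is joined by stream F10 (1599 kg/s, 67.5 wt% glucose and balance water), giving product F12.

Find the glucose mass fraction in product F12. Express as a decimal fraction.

0.5806

Overall, product flow = 2589.6 kg/s.
glucose in = 550.8×0.382 + 439.8×0.486 + 1599×0.675 = 1503.5 kg/s.
glucose fraction in F12 = 0.5806.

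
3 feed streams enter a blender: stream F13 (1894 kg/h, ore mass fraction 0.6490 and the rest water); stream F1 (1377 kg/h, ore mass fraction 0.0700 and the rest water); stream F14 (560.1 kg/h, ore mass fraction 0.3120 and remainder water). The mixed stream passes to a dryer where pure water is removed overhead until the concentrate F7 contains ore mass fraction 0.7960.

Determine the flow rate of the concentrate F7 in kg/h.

1885 kg/h

ore entering = 1894×0.649 + 1377×0.070 + 560.1×0.312 = 1500.3 kg/h.
All ore reports to F7, so F7 = 1500.3/0.796 = 1884.9 kg/h.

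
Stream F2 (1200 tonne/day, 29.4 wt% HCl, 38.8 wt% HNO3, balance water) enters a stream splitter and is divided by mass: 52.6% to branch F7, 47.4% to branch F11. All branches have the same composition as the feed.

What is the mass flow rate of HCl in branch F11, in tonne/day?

Branch F11 total = 0.474×1200 = 568.8 tonne/day.
HCl in F11 = 0.294×568.8 = 167.23 tonne/day.

167.2 tonne/day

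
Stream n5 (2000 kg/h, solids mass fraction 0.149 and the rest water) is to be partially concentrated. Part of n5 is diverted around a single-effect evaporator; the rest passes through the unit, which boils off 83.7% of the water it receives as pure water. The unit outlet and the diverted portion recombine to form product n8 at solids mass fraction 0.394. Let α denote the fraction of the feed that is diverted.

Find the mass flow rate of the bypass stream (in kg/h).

All 2000×0.149 = 298 kg/h of solids reaches n8, so n8 = 298/0.394 = 756.35 kg/h and vapour = 1243.7 kg/h.
The evaporator receives (1−α)·2000 of feed at 0.851 water and removes 0.837 of that water:
0.837×0.851×(1−α)×2000 = 1243.7
(1−α) = 1243.7/1424.6 = 0.8730;  α = 0.1270.
Bypass flow = 0.1270×2000 = 254 kg/h.

254 kg/h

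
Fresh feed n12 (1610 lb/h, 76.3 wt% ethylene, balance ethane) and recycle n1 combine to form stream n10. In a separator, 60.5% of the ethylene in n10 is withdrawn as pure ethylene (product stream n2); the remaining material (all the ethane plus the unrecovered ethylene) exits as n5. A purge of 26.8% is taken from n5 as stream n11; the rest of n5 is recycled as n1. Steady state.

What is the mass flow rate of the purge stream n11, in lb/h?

ethane enters only via n12 and leaves only via the purge: 1610×0.237 = 0.268×(ethane in n5), and the separator passes all ethane, so ethane in n10 = ethane in n5 = 1423.8 lb/h.
ethylene in n10: m_A = 1610×0.763 + (1−0.268)·(1−0.605)·m_A, so m_A = 1228.4/0.7109 = 1728.1 lb/h.
n5 = (1−0.605)×1728.1 + 1423.8 = 2106.4 lb/h.
Purge n11 = 0.268×2106.4 = 564.51 lb/h.

564.5 lb/h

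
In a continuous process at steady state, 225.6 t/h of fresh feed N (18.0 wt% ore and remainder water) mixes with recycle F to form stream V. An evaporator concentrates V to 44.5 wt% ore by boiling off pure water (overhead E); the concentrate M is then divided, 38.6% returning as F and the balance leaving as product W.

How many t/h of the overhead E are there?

Overall ore balance (none leaves overhead): ore in fresh feed = ore in product, i.e. 225.6×0.180 = (1−0.386)·M·0.445.
M = 40.608/(0.445×0.614) = 148.62 t/h.
Recycle F = 0.386×148.62 = 57.368 t/h.
Combined feed V = 225.6 + 57.368 = 282.97 t/h.
Overhead E = V − M = 282.97 − 148.62 = 134.35 t/h.

134.3 t/h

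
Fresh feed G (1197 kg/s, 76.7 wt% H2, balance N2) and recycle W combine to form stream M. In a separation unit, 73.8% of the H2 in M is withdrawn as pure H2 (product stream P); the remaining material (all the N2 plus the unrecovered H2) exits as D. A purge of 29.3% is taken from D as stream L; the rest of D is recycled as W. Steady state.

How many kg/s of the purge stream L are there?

N2 enters only via G and leaves only via the purge: 1197×0.233 = 0.293×(N2 in D), and the separation unit passes all N2, so N2 in M = N2 in D = 951.88 kg/s.
H2 in M: m_A = 1197×0.767 + (1−0.293)·(1−0.738)·m_A, so m_A = 918.1/0.8148 = 1126.8 kg/s.
D = (1−0.738)×1126.8 + 951.88 = 1247.1 kg/s.
Purge L = 0.293×1247.1 = 365.4 kg/s.

365.4 kg/s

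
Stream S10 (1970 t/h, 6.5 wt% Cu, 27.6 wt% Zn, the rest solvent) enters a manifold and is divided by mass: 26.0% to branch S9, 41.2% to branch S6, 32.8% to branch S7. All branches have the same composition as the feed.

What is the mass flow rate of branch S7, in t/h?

646.2 t/h

Branch S7 flow = 0.328×1970 = 646.16 t/h.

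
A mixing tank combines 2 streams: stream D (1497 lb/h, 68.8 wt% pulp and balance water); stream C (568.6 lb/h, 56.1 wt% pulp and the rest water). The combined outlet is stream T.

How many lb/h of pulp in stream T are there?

pulp out = pulp in = 1497×0.688 + 568.6×0.561 = 1348.9 lb/h.

1349 lb/h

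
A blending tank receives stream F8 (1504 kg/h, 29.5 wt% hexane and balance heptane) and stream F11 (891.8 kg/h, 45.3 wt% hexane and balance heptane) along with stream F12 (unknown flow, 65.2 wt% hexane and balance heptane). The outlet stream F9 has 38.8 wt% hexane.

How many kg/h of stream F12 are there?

310.2 kg/h

Let F12 be the unknown flow. Total out = 2395.8 + F12.
hexane balance: 847.67 + 0.652·F12 = 0.388·(2395.8 + F12)
(0.652 − 0.388)·F12 = 0.388×2395.8 − 847.67 = 81.905
F12 = 81.905 / 0.264 = 310.25 kg/h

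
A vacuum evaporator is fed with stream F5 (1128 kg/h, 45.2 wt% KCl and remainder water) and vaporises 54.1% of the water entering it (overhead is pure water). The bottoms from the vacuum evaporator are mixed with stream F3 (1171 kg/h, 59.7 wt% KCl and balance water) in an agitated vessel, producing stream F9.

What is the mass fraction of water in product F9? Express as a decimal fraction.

Vapour removed = 0.541×0.548×1128 = 334.42 kg/h; concentrate = 793.58 kg/h.
water reaching the mixer = 283.73 (from concentrate) + 1171×0.403 = 755.64 kg/h.
Product flow = 793.58 + 1171 = 1964.6 kg/h; water fraction = 0.385.

0.385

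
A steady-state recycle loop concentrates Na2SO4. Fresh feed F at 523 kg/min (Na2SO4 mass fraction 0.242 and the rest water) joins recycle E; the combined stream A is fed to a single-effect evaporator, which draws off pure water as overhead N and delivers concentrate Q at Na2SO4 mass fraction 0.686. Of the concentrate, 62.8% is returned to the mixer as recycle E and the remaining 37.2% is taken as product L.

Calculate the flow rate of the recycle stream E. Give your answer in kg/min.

311.5 kg/min

Overall Na2SO4 balance (none leaves overhead): Na2SO4 in fresh feed = Na2SO4 in product, i.e. 523×0.242 = (1−0.628)·Q·0.686.
Q = 126.57/(0.686×0.372) = 495.96 kg/min.
Recycle E = 0.628×495.96 = 311.47 kg/min.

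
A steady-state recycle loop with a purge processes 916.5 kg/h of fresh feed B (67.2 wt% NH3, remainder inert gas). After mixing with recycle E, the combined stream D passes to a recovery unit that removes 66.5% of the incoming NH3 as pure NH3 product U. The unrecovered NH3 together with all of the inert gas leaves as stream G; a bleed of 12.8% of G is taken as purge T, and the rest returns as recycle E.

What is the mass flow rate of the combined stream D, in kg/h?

inert gas enters only via B and leaves only via the purge: 916.5×0.328 = 0.128×(inert gas in G), and the recovery unit passes all inert gas, so inert gas in D = inert gas in G = 2348.5 kg/h.
NH3 in D: m_A = 916.5×0.672 + (1−0.128)·(1−0.665)·m_A, so m_A = 615.89/0.7079 = 870.05 kg/h.
D = 870.05 + 2348.5 = 3218.6 kg/h.

3219 kg/h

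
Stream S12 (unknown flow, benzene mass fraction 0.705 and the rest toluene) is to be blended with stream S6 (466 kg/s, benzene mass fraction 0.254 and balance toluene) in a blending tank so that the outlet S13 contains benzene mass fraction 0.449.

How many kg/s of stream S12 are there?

355 kg/s

Let S12 be the unknown flow. Total out = 466 + S12.
benzene balance: 118.36 + 0.705·S12 = 0.449·(466 + S12)
(0.705 − 0.449)·S12 = 0.449×466 − 118.36 = 90.87
S12 = 90.87 / 0.256 = 354.96 kg/s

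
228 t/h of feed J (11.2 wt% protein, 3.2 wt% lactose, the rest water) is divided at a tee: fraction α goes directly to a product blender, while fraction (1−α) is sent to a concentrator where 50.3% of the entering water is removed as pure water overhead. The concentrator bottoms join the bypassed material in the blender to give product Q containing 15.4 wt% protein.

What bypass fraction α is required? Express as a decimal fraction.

All 228×0.112 = 25.536 t/h of protein reaches Q, so Q = 25.536/0.154 = 165.82 t/h and vapour = 62.182 t/h.
The evaporator receives (1−α)·228 of feed at 0.856 water and removes 0.503 of that water:
0.503×0.856×(1−α)×228 = 62.182
(1−α) = 62.182/98.17 = 0.6334;  α = 0.3666.

0.367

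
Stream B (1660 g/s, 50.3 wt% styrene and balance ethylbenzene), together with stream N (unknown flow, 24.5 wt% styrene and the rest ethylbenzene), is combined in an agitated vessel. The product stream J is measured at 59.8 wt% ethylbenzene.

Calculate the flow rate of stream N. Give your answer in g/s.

Let N be the unknown flow. Total out = 1660 + N.
ethylbenzene balance: 825.02 + 0.755·N = 0.598·(1660 + N)
(0.755 − 0.598)·N = 0.598×1660 − 825.02 = 167.66
N = 167.66 / 0.157 = 1067.9 g/s

1068 g/s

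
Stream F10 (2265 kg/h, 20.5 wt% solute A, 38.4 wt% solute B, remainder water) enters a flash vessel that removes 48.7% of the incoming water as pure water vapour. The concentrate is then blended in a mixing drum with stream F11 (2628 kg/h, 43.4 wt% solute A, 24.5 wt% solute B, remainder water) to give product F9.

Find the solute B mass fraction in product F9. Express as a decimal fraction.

Vapour removed = 0.487×0.411×2265 = 453.36 kg/h; concentrate = 1811.6 kg/h.
solute B reaching the mixer = 869.76 (from concentrate) + 2628×0.245 = 1513.6 kg/h.
Product flow = 1811.6 + 2628 = 4439.6 kg/h; solute B fraction = 0.3409.

0.3409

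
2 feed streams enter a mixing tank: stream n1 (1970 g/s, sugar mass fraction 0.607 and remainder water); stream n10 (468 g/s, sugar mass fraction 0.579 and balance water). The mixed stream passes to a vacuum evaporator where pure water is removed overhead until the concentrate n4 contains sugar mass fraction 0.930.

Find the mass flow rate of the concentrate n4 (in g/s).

1577 g/s

sugar entering = 1970×0.607 + 468×0.579 = 1466.8 g/s.
All sugar reports to n4, so n4 = 1466.8/0.930 = 1577.2 g/s.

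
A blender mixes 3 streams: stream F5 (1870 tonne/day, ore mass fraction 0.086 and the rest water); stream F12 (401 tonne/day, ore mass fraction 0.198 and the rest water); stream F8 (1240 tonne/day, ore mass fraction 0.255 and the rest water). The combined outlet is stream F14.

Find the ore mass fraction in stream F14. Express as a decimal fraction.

0.158

Total flow out = 1870 + 401 + 1240 = 3511 tonne/day.
ore in = 1870×0.086 + 401×0.198 + 1240×0.255 = 556.42 tonne/day.
ore mass fraction in F14 = 556.42/3511 = 0.158.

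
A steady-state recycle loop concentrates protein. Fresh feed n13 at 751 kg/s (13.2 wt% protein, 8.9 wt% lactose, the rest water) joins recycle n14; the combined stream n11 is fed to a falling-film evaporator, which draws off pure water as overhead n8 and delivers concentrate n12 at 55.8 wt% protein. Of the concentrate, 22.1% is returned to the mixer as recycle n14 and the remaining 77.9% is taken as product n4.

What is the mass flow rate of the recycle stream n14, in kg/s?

Overall protein balance (none leaves overhead): protein in fresh feed = protein in product, i.e. 751×0.132 = (1−0.221)·n12·0.558.
n12 = 99.132/(0.558×0.779) = 228.06 kg/s.
Recycle n14 = 0.221×228.06 = 50.4 kg/s.

50.4 kg/s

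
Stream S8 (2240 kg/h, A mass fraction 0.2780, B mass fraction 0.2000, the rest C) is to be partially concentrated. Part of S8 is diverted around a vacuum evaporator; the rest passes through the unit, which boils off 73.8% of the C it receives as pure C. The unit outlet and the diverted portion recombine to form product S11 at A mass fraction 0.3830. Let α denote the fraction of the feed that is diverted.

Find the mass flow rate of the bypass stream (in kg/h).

645.9 kg/h

All 2240×0.278 = 622.72 kg/h of A reaches S11, so S11 = 622.72/0.383 = 1625.9 kg/h and vapour = 614.1 kg/h.
The evaporator receives (1−α)·2240 of feed at 0.522 C and removes 0.738 of that C:
0.738×0.522×(1−α)×2240 = 614.1
(1−α) = 614.1/862.93 = 0.7116;  α = 0.2884.
Bypass flow = 0.2884×2240 = 645.91 kg/h.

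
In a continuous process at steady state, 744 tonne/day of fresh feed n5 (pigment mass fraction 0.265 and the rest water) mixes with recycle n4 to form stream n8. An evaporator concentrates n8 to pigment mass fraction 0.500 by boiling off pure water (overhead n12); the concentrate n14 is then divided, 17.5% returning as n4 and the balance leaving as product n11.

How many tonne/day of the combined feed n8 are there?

827.6 tonne/day

Overall pigment balance (none leaves overhead): pigment in fresh feed = pigment in product, i.e. 744×0.265 = (1−0.175)·n14·0.500.
n14 = 197.16/(0.500×0.825) = 477.96 tonne/day.
Recycle n4 = 0.175×477.96 = 83.644 tonne/day.
Combined feed n8 = 744 + 83.644 = 827.64 tonne/day.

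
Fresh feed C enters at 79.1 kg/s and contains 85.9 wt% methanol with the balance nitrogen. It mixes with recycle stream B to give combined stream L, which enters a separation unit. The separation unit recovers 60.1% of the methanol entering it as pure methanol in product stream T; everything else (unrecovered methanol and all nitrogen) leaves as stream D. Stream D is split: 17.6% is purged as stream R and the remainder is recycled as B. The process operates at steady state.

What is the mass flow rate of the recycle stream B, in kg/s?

85.5 kg/s

nitrogen enters only via C and leaves only via the purge: 79.1×0.141 = 0.176×(nitrogen in D), and the separation unit passes all nitrogen, so nitrogen in L = nitrogen in D = 63.37 kg/s.
methanol in L: m_A = 79.1×0.859 + (1−0.176)·(1−0.601)·m_A, so m_A = 67.947/0.6712 = 101.23 kg/s.
D = (1−0.601)×101.23 + 63.37 = 103.76 kg/s.
Recycle B = (1−0.176)×103.76 = 85.498 kg/s.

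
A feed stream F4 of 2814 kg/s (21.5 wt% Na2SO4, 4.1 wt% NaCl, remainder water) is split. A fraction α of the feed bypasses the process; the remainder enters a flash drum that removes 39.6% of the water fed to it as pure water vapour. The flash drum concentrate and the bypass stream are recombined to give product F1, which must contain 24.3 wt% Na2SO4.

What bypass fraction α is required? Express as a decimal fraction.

All 2814×0.215 = 605.01 kg/s of Na2SO4 reaches F1, so F1 = 605.01/0.243 = 2489.8 kg/s and vapour = 324.25 kg/s.
The evaporator receives (1−α)·2814 of feed at 0.744 water and removes 0.396 of that water:
0.396×0.744×(1−α)×2814 = 324.25
(1−α) = 324.25/829.07 = 0.3911;  α = 0.6089.

0.609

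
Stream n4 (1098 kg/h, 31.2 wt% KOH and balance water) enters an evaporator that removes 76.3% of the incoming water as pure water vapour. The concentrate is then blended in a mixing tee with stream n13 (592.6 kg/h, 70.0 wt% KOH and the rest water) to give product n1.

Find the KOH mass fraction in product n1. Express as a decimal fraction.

0.680

Vapour removed = 0.763×0.688×1098 = 576.39 kg/h; concentrate = 521.61 kg/h.
KOH reaching the mixer = 342.58 (from concentrate) + 592.6×0.700 = 757.4 kg/h.
Product flow = 521.61 + 592.6 = 1114.2 kg/h; KOH fraction = 0.680.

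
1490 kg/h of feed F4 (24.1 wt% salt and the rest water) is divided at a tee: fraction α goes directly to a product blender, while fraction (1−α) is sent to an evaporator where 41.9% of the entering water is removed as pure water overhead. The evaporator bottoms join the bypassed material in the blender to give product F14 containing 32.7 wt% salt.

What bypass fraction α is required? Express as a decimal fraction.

0.173

All 1490×0.241 = 359.09 kg/h of salt reaches F14, so F14 = 359.09/0.327 = 1098.1 kg/h and vapour = 391.87 kg/h.
The evaporator receives (1−α)·1490 of feed at 0.759 water and removes 0.419 of that water:
0.419×0.759×(1−α)×1490 = 391.87
(1−α) = 391.87/473.85 = 0.8270;  α = 0.1730.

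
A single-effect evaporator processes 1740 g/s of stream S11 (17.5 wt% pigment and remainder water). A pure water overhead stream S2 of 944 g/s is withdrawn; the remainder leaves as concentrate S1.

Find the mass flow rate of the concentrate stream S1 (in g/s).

Concentrate = 1740 − 944 = 796 g/s.

796 g/s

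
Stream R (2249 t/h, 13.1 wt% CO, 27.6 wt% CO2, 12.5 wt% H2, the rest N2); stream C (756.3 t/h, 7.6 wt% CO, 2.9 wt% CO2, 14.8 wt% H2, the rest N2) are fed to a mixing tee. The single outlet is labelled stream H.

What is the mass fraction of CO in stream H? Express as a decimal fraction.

Total flow out = 2249 + 756.3 = 3005.3 t/h.
CO in = 2249×0.131 + 756.3×0.076 = 352.1 t/h.
CO mass fraction in H = 352.1/3005.3 = 0.117.

0.117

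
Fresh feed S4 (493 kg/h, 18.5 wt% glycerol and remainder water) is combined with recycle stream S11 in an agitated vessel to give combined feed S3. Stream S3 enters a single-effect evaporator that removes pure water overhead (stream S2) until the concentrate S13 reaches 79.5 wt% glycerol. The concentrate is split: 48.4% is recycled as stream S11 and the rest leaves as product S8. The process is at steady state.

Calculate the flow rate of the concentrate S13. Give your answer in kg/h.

Overall glycerol balance (none leaves overhead): glycerol in fresh feed = glycerol in product, i.e. 493×0.185 = (1−0.484)·S13·0.795.
S13 = 91.205/(0.795×0.516) = 222.33 kg/h.

222.3 kg/h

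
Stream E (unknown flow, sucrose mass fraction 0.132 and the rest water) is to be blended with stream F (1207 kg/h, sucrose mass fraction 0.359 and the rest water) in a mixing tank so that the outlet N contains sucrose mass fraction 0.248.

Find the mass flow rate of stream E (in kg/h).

1155 kg/h

Let E be the unknown flow. Total out = 1207 + E.
sucrose balance: 433.31 + 0.132·E = 0.248·(1207 + E)
(0.132 − 0.248)·E = 0.248×1207 − 433.31 = -133.98
E = -133.98 / -0.116 = 1155 kg/h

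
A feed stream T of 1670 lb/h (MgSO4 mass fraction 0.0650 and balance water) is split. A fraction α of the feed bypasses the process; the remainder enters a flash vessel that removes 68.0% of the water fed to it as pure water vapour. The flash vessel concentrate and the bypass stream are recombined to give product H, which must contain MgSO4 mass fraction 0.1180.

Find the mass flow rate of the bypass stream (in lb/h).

490.3 lb/h

All 1670×0.065 = 108.55 lb/h of MgSO4 reaches H, so H = 108.55/0.118 = 919.92 lb/h and vapour = 750.08 lb/h.
The evaporator receives (1−α)·1670 of feed at 0.935 water and removes 0.680 of that water:
0.680×0.935×(1−α)×1670 = 750.08
(1−α) = 750.08/1061.8 = 0.7064;  α = 0.2936.
Bypass flow = 0.2936×1670 = 490.25 lb/h.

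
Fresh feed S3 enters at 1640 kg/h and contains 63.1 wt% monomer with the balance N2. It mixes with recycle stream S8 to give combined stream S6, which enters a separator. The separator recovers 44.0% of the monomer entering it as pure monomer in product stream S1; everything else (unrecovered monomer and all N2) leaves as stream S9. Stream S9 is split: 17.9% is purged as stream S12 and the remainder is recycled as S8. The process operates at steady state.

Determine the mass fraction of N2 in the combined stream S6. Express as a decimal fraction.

N2 enters only via S3 and leaves only via the purge: 1640×0.369 = 0.179×(N2 in S9), and the separator passes all N2, so N2 in S6 = N2 in S9 = 3380.8 kg/h.
monomer in S6: m_A = 1640×0.631 + (1−0.179)·(1−0.440)·m_A, so m_A = 1034.8/0.5402 = 1915.5 kg/h.
S6 = 1915.5 + 3380.8 = 5296.3 kg/h.
N2 fraction in S6 = 3380.8/5296.3 = 0.6383.

0.6383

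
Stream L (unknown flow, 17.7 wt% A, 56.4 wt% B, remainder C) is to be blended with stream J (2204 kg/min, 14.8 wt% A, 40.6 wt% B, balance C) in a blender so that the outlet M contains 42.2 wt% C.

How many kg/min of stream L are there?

Let L be the unknown flow. Total out = 2204 + L.
C balance: 982.98 + 0.259·L = 0.422·(2204 + L)
(0.259 − 0.422)·L = 0.422×2204 − 982.98 = -52.896
L = -52.896 / -0.163 = 324.52 kg/min

324.5 kg/min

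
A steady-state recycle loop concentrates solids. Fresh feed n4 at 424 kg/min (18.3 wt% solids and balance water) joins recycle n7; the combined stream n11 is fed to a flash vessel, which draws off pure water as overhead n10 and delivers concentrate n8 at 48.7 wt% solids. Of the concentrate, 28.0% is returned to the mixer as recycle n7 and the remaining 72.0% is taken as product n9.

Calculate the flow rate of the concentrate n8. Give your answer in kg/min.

Overall solids balance (none leaves overhead): solids in fresh feed = solids in product, i.e. 424×0.183 = (1−0.280)·n8·0.487.
n8 = 77.592/(0.487×0.720) = 221.29 kg/min.

221.3 kg/min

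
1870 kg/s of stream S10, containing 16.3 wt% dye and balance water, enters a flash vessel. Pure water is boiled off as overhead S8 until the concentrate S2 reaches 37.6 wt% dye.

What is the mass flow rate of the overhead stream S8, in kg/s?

dye is conserved: 1870×0.163 = 304.81 kg/s all reports to the concentrate.
Concentrate = 304.81/(target fraction) = 810.66 kg/s.
Overhead = 1870 − 810.66 = 1059.3 kg/s.

1059 kg/s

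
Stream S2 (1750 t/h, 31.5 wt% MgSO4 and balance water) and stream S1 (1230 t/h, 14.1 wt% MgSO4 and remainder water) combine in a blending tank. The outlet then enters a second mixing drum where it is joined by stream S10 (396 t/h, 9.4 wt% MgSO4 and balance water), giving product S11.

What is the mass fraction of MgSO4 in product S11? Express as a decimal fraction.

0.2257

Overall, product flow = 3376 t/h.
MgSO4 in = 1750×0.315 + 1230×0.141 + 396×0.094 = 761.9 t/h.
MgSO4 fraction in S11 = 0.2257.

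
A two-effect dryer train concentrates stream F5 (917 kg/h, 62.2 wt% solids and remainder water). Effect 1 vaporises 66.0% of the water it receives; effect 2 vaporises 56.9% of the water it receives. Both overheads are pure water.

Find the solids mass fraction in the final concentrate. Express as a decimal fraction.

0.918

water in feed = 917×0.378 = 346.63 kg/h.
After stage 1: water left = (1−0.660)×346.63 = 117.85; stream total = 688.23 kg/h.
After stage 2: water left = (1−0.569)×117.85 = 50.795; final concentrate = 621.17 kg/h.
solids fraction = 570.37/621.17 = 0.918.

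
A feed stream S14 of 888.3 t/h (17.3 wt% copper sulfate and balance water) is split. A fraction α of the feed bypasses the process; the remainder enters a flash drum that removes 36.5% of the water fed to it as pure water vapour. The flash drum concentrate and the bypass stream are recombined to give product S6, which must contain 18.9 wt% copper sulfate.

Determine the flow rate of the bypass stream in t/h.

All 888.3×0.173 = 153.68 t/h of copper sulfate reaches S6, so S6 = 153.68/0.189 = 813.1 t/h and vapour = 75.2 t/h.
The evaporator receives (1−α)·888.3 of feed at 0.827 water and removes 0.365 of that water:
0.365×0.827×(1−α)×888.3 = 75.2
(1−α) = 75.2/268.14 = 0.2805;  α = 0.7195.
Bypass flow = 0.7195×888.3 = 639.17 t/h.

639.2 t/h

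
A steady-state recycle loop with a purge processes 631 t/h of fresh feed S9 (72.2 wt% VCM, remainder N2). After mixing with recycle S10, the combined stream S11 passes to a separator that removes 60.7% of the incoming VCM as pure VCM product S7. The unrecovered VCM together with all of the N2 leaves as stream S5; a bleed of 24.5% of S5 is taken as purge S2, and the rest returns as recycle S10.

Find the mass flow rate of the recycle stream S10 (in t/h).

732.8 t/h

N2 enters only via S9 and leaves only via the purge: 631×0.278 = 0.245×(N2 in S5), and the separator passes all N2, so N2 in S11 = N2 in S5 = 715.99 t/h.
VCM in S11: m_A = 631×0.722 + (1−0.245)·(1−0.607)·m_A, so m_A = 455.58/0.7033 = 647.79 t/h.
S5 = (1−0.607)×647.79 + 715.99 = 970.57 t/h.
Recycle S10 = (1−0.245)×970.57 = 732.78 t/h.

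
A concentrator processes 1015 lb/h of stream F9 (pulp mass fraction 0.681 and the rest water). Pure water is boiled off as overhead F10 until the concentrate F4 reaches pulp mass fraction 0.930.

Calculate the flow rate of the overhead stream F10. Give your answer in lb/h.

pulp is conserved: 1015×0.681 = 691.22 lb/h all reports to the concentrate.
Concentrate = 691.22/(target fraction) = 743.24 lb/h.
Overhead = 1015 − 743.24 = 271.76 lb/h.

271.8 lb/h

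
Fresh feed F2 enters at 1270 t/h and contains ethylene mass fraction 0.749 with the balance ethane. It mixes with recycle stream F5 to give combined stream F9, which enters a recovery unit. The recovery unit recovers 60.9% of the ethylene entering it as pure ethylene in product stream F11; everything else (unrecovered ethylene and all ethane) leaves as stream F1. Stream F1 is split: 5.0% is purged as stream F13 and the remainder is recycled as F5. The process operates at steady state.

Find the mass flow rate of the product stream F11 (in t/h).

921.6 t/h

ethylene in F9: m_A = 1270×0.749 + (1−0.050)·(1−0.609)·m_A, so m_A = 951.23/0.6285 = 1513.4 t/h.
Product F11 = 0.609×1513.4 = 921.64 t/h.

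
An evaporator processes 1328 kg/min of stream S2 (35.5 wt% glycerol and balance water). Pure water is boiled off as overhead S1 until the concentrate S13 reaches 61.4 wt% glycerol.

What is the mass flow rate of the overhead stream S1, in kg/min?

560.2 kg/min

glycerol is conserved: 1328×0.355 = 471.44 kg/min all reports to the concentrate.
Concentrate = 471.44/(target fraction) = 767.82 kg/min.
Overhead = 1328 − 767.82 = 560.18 kg/min.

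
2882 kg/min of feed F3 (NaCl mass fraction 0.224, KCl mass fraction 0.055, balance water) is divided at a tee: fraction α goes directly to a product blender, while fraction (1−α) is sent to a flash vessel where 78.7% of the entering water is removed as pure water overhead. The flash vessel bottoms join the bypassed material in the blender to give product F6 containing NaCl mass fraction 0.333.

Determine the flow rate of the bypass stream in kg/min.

1219 kg/min

All 2882×0.224 = 645.57 kg/min of NaCl reaches F6, so F6 = 645.57/0.333 = 1938.6 kg/min and vapour = 943.36 kg/min.
The evaporator receives (1−α)·2882 of feed at 0.721 water and removes 0.787 of that water:
0.787×0.721×(1−α)×2882 = 943.36
(1−α) = 943.36/1635.3 = 0.5769;  α = 0.4231.
Bypass flow = 0.4231×2882 = 1219.5 kg/min.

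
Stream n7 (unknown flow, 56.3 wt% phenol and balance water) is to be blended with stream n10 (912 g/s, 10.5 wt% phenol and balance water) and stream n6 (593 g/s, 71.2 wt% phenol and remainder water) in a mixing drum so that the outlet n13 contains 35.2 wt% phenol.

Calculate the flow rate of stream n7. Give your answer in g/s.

55.85 g/s

Let n7 be the unknown flow. Total out = 1505 + n7.
phenol balance: 517.98 + 0.563·n7 = 0.352·(1505 + n7)
(0.563 − 0.352)·n7 = 0.352×1505 − 517.98 = 11.784
n7 = 11.784 / 0.211 = 55.848 g/s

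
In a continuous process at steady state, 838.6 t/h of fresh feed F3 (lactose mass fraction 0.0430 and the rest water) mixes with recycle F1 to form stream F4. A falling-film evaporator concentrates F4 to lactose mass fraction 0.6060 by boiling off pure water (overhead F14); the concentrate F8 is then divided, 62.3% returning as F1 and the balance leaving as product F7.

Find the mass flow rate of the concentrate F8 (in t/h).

157.8 t/h

Overall lactose balance (none leaves overhead): lactose in fresh feed = lactose in product, i.e. 838.6×0.043 = (1−0.623)·F8·0.606.
F8 = 36.06/(0.606×0.377) = 157.84 t/h.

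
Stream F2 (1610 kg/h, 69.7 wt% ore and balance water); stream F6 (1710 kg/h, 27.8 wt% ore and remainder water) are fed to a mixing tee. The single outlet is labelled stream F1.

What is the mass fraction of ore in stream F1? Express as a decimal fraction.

0.4812

Total flow out = 1610 + 1710 = 3320 kg/h.
ore in = 1610×0.697 + 1710×0.278 = 1597.5 kg/h.
ore mass fraction in F1 = 1597.5/3320 = 0.4812.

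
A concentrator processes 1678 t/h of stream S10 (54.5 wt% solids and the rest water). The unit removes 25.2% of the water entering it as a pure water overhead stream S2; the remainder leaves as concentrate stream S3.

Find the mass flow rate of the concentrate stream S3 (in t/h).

1486 t/h

water entering = 1678×0.455 = 763.49 t/h; overhead removed = 0.252×763.49 = 192.4 t/h.
Concentrate = 1678 − 192.4 = 1485.6 t/h.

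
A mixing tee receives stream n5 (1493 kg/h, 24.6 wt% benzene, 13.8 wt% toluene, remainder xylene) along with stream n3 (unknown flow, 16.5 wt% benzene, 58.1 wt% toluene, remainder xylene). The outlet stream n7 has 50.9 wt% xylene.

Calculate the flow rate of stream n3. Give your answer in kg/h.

Let n3 be the unknown flow. Total out = 1493 + n3.
xylene balance: 919.69 + 0.254·n3 = 0.509·(1493 + n3)
(0.254 − 0.509)·n3 = 0.509×1493 − 919.69 = -159.75
n3 = -159.75 / -0.255 = 626.47 kg/h

626.5 kg/h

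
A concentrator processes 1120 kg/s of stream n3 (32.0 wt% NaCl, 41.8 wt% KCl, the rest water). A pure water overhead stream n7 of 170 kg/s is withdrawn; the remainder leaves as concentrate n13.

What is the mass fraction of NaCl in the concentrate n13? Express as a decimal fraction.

0.3773

NaCl is not removed: 1120×0.320 = 358.4 kg/s of NaCl enters n13.
Concentrate = 1120 − 170 = 950 kg/s.
Mass fraction = 358.4/950 = 0.3773.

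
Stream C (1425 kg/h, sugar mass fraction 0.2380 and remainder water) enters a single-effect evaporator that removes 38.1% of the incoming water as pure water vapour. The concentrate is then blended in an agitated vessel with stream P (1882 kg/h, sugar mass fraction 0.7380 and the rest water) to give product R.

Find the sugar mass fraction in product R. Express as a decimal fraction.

0.5973

Vapour removed = 0.381×0.762×1425 = 413.71 kg/h; concentrate = 1011.3 kg/h.
sugar reaching the mixer = 339.15 (from concentrate) + 1882×0.738 = 1728.1 kg/h.
Product flow = 1011.3 + 1882 = 2893.3 kg/h; sugar fraction = 0.5973.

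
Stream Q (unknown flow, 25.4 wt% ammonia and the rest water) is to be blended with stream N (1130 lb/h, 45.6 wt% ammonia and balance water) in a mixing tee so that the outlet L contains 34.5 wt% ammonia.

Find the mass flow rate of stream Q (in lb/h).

Let Q be the unknown flow. Total out = 1130 + Q.
ammonia balance: 515.28 + 0.254·Q = 0.345·(1130 + Q)
(0.254 − 0.345)·Q = 0.345×1130 − 515.28 = -125.43
Q = -125.43 / -0.091 = 1378.4 lb/h

1378 lb/h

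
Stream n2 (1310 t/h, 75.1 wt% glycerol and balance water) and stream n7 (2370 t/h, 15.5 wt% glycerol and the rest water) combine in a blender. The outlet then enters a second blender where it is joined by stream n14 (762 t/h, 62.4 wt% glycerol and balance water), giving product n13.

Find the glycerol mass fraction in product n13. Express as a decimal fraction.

Overall, product flow = 4442 t/h.
glycerol in = 1310×0.751 + 2370×0.155 + 762×0.624 = 1826.6 t/h.
glycerol fraction in n13 = 0.411.

0.411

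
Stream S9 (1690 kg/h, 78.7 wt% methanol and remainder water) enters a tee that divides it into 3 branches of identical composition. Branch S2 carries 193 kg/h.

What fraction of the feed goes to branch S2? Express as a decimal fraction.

Fraction to S2 = 193/1690 = 0.1142.

0.114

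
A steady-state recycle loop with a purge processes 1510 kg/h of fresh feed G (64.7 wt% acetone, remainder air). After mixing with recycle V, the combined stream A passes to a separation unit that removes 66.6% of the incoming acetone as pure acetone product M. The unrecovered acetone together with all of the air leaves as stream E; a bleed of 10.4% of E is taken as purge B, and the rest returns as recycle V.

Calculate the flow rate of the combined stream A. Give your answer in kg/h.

air enters only via G and leaves only via the purge: 1510×0.353 = 0.104×(air in E), and the separation unit passes all air, so air in A = air in E = 5125.3 kg/h.
acetone in A: m_A = 1510×0.647 + (1−0.104)·(1−0.666)·m_A, so m_A = 976.97/0.7007 = 1394.2 kg/h.
A = 1394.2 + 5125.3 = 6519.5 kg/h.

6519 kg/h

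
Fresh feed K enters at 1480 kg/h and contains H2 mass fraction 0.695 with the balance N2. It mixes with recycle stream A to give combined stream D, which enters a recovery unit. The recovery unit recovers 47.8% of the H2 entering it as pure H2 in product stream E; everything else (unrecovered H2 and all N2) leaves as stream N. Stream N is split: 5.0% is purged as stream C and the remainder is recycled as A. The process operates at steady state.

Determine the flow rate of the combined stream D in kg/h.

N2 enters only via K and leaves only via the purge: 1480×0.305 = 0.050×(N2 in N), and the recovery unit passes all N2, so N2 in D = N2 in N = 9028 kg/h.
H2 in D: m_A = 1480×0.695 + (1−0.050)·(1−0.478)·m_A, so m_A = 1028.6/0.5041 = 2040.5 kg/h.
D = 2040.5 + 9028 = 11068 kg/h.

11070 kg/h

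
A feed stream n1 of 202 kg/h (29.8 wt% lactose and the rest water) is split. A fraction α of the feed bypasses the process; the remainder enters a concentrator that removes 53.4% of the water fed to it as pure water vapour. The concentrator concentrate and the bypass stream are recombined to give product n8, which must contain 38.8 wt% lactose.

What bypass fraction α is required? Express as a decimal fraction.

0.381

All 202×0.298 = 60.196 kg/h of lactose reaches n8, so n8 = 60.196/0.388 = 155.14 kg/h and vapour = 46.856 kg/h.
The evaporator receives (1−α)·202 of feed at 0.702 water and removes 0.534 of that water:
0.534×0.702×(1−α)×202 = 46.856
(1−α) = 46.856/75.723 = 0.6188;  α = 0.3812.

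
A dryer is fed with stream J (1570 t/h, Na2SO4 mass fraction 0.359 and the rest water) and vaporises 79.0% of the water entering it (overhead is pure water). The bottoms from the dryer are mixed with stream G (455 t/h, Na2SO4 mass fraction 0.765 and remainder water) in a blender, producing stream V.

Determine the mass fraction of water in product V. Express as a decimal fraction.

Vapour removed = 0.790×0.641×1570 = 795.03 t/h; concentrate = 774.97 t/h.
water reaching the mixer = 211.34 (from concentrate) + 455×0.235 = 318.26 t/h.
Product flow = 774.97 + 455 = 1230 t/h; water fraction = 0.259.

0.259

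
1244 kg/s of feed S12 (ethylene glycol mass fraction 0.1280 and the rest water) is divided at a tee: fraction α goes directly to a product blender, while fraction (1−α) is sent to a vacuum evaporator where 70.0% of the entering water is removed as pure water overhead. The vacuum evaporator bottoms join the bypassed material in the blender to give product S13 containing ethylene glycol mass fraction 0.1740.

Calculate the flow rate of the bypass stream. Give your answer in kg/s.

705.2 kg/s

All 1244×0.128 = 159.23 kg/s of ethylene glycol reaches S13, so S13 = 159.23/0.174 = 915.13 kg/s and vapour = 328.87 kg/s.
The evaporator receives (1−α)·1244 of feed at 0.872 water and removes 0.700 of that water:
0.700×0.872×(1−α)×1244 = 328.87
(1−α) = 328.87/759.34 = 0.4331;  α = 0.5669.
Bypass flow = 0.5669×1244 = 705.22 kg/s.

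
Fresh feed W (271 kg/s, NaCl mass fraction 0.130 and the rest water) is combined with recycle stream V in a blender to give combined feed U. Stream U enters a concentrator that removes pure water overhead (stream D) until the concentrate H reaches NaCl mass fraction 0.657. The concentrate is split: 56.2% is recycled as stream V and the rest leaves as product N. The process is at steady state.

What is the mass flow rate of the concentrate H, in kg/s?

Overall NaCl balance (none leaves overhead): NaCl in fresh feed = NaCl in product, i.e. 271×0.130 = (1−0.562)·H·0.657.
H = 35.23/(0.657×0.438) = 122.43 kg/s.

122.4 kg/s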